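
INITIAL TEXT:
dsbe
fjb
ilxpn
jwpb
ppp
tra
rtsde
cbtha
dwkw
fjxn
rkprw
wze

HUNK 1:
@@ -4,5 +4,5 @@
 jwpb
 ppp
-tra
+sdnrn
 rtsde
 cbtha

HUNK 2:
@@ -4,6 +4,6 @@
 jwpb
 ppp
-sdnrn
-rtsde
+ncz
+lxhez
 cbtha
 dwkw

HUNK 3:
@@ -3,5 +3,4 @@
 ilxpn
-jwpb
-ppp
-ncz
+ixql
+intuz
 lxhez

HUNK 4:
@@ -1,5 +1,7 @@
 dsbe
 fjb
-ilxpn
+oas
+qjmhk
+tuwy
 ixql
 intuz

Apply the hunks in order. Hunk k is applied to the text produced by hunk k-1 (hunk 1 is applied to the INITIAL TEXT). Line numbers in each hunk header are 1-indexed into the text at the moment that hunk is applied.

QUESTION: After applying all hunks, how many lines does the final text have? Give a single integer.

Answer: 13

Derivation:
Hunk 1: at line 4 remove [tra] add [sdnrn] -> 12 lines: dsbe fjb ilxpn jwpb ppp sdnrn rtsde cbtha dwkw fjxn rkprw wze
Hunk 2: at line 4 remove [sdnrn,rtsde] add [ncz,lxhez] -> 12 lines: dsbe fjb ilxpn jwpb ppp ncz lxhez cbtha dwkw fjxn rkprw wze
Hunk 3: at line 3 remove [jwpb,ppp,ncz] add [ixql,intuz] -> 11 lines: dsbe fjb ilxpn ixql intuz lxhez cbtha dwkw fjxn rkprw wze
Hunk 4: at line 1 remove [ilxpn] add [oas,qjmhk,tuwy] -> 13 lines: dsbe fjb oas qjmhk tuwy ixql intuz lxhez cbtha dwkw fjxn rkprw wze
Final line count: 13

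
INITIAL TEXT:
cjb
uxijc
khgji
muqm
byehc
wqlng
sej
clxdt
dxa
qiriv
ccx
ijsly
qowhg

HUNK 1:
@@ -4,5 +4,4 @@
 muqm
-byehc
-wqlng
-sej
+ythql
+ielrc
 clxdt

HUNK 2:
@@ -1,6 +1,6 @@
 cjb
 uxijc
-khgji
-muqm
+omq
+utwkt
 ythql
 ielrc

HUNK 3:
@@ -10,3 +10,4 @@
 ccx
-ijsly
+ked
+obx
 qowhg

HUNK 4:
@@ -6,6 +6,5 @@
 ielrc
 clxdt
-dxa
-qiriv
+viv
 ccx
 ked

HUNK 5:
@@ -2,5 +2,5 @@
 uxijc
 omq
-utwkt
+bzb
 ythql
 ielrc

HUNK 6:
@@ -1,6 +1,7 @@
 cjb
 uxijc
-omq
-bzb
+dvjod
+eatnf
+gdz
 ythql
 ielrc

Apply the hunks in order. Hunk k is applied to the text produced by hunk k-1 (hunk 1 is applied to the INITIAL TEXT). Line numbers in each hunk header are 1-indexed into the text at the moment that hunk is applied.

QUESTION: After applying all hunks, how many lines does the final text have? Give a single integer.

Hunk 1: at line 4 remove [byehc,wqlng,sej] add [ythql,ielrc] -> 12 lines: cjb uxijc khgji muqm ythql ielrc clxdt dxa qiriv ccx ijsly qowhg
Hunk 2: at line 1 remove [khgji,muqm] add [omq,utwkt] -> 12 lines: cjb uxijc omq utwkt ythql ielrc clxdt dxa qiriv ccx ijsly qowhg
Hunk 3: at line 10 remove [ijsly] add [ked,obx] -> 13 lines: cjb uxijc omq utwkt ythql ielrc clxdt dxa qiriv ccx ked obx qowhg
Hunk 4: at line 6 remove [dxa,qiriv] add [viv] -> 12 lines: cjb uxijc omq utwkt ythql ielrc clxdt viv ccx ked obx qowhg
Hunk 5: at line 2 remove [utwkt] add [bzb] -> 12 lines: cjb uxijc omq bzb ythql ielrc clxdt viv ccx ked obx qowhg
Hunk 6: at line 1 remove [omq,bzb] add [dvjod,eatnf,gdz] -> 13 lines: cjb uxijc dvjod eatnf gdz ythql ielrc clxdt viv ccx ked obx qowhg
Final line count: 13

Answer: 13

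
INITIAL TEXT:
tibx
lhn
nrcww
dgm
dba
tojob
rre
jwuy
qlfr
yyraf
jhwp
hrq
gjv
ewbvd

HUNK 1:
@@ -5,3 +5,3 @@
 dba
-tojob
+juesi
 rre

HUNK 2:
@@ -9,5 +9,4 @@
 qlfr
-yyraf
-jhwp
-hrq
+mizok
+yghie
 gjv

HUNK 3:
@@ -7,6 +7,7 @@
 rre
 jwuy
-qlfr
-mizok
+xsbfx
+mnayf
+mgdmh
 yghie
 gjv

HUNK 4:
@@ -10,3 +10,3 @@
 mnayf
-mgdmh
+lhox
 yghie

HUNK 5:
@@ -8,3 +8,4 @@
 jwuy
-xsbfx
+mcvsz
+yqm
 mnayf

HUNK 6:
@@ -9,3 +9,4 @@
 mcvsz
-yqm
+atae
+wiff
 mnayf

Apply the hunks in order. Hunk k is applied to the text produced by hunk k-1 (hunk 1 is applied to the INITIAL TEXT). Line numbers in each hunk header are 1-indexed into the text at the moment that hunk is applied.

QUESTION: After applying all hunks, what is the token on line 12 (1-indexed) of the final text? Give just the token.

Answer: mnayf

Derivation:
Hunk 1: at line 5 remove [tojob] add [juesi] -> 14 lines: tibx lhn nrcww dgm dba juesi rre jwuy qlfr yyraf jhwp hrq gjv ewbvd
Hunk 2: at line 9 remove [yyraf,jhwp,hrq] add [mizok,yghie] -> 13 lines: tibx lhn nrcww dgm dba juesi rre jwuy qlfr mizok yghie gjv ewbvd
Hunk 3: at line 7 remove [qlfr,mizok] add [xsbfx,mnayf,mgdmh] -> 14 lines: tibx lhn nrcww dgm dba juesi rre jwuy xsbfx mnayf mgdmh yghie gjv ewbvd
Hunk 4: at line 10 remove [mgdmh] add [lhox] -> 14 lines: tibx lhn nrcww dgm dba juesi rre jwuy xsbfx mnayf lhox yghie gjv ewbvd
Hunk 5: at line 8 remove [xsbfx] add [mcvsz,yqm] -> 15 lines: tibx lhn nrcww dgm dba juesi rre jwuy mcvsz yqm mnayf lhox yghie gjv ewbvd
Hunk 6: at line 9 remove [yqm] add [atae,wiff] -> 16 lines: tibx lhn nrcww dgm dba juesi rre jwuy mcvsz atae wiff mnayf lhox yghie gjv ewbvd
Final line 12: mnayf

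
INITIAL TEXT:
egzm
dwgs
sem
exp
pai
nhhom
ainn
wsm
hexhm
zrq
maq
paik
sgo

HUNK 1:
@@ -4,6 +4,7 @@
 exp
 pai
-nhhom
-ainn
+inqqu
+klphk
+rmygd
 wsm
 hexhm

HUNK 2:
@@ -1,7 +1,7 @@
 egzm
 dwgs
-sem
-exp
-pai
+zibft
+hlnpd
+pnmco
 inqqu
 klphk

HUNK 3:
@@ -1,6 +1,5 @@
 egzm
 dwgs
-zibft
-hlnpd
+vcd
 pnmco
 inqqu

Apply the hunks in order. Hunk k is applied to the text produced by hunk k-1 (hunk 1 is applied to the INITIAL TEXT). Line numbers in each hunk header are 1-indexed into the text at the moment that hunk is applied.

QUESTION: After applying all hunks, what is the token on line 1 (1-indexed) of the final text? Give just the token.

Hunk 1: at line 4 remove [nhhom,ainn] add [inqqu,klphk,rmygd] -> 14 lines: egzm dwgs sem exp pai inqqu klphk rmygd wsm hexhm zrq maq paik sgo
Hunk 2: at line 1 remove [sem,exp,pai] add [zibft,hlnpd,pnmco] -> 14 lines: egzm dwgs zibft hlnpd pnmco inqqu klphk rmygd wsm hexhm zrq maq paik sgo
Hunk 3: at line 1 remove [zibft,hlnpd] add [vcd] -> 13 lines: egzm dwgs vcd pnmco inqqu klphk rmygd wsm hexhm zrq maq paik sgo
Final line 1: egzm

Answer: egzm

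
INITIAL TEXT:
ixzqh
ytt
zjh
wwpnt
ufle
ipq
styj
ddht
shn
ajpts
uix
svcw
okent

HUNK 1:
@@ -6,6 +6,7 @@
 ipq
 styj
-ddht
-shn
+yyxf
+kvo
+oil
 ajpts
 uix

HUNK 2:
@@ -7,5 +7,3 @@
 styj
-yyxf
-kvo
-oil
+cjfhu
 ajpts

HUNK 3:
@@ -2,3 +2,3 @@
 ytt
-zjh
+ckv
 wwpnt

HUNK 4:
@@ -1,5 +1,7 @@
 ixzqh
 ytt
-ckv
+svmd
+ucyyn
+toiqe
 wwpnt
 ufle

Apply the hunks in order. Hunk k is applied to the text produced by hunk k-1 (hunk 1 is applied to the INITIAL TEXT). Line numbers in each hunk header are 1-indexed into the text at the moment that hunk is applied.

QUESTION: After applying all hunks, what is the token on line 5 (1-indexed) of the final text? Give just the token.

Answer: toiqe

Derivation:
Hunk 1: at line 6 remove [ddht,shn] add [yyxf,kvo,oil] -> 14 lines: ixzqh ytt zjh wwpnt ufle ipq styj yyxf kvo oil ajpts uix svcw okent
Hunk 2: at line 7 remove [yyxf,kvo,oil] add [cjfhu] -> 12 lines: ixzqh ytt zjh wwpnt ufle ipq styj cjfhu ajpts uix svcw okent
Hunk 3: at line 2 remove [zjh] add [ckv] -> 12 lines: ixzqh ytt ckv wwpnt ufle ipq styj cjfhu ajpts uix svcw okent
Hunk 4: at line 1 remove [ckv] add [svmd,ucyyn,toiqe] -> 14 lines: ixzqh ytt svmd ucyyn toiqe wwpnt ufle ipq styj cjfhu ajpts uix svcw okent
Final line 5: toiqe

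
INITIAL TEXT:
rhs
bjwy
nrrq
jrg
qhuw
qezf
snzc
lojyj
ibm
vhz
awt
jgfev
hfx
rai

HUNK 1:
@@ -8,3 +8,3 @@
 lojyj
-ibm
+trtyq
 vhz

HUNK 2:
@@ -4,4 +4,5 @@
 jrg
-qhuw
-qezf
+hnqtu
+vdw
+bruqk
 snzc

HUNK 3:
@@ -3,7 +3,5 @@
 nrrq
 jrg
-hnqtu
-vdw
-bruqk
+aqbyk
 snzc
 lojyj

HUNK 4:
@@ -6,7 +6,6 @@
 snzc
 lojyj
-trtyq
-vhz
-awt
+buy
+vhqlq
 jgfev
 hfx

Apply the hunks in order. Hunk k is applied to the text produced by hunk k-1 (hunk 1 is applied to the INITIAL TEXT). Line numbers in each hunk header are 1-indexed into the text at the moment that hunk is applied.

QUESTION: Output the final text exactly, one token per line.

Hunk 1: at line 8 remove [ibm] add [trtyq] -> 14 lines: rhs bjwy nrrq jrg qhuw qezf snzc lojyj trtyq vhz awt jgfev hfx rai
Hunk 2: at line 4 remove [qhuw,qezf] add [hnqtu,vdw,bruqk] -> 15 lines: rhs bjwy nrrq jrg hnqtu vdw bruqk snzc lojyj trtyq vhz awt jgfev hfx rai
Hunk 3: at line 3 remove [hnqtu,vdw,bruqk] add [aqbyk] -> 13 lines: rhs bjwy nrrq jrg aqbyk snzc lojyj trtyq vhz awt jgfev hfx rai
Hunk 4: at line 6 remove [trtyq,vhz,awt] add [buy,vhqlq] -> 12 lines: rhs bjwy nrrq jrg aqbyk snzc lojyj buy vhqlq jgfev hfx rai

Answer: rhs
bjwy
nrrq
jrg
aqbyk
snzc
lojyj
buy
vhqlq
jgfev
hfx
rai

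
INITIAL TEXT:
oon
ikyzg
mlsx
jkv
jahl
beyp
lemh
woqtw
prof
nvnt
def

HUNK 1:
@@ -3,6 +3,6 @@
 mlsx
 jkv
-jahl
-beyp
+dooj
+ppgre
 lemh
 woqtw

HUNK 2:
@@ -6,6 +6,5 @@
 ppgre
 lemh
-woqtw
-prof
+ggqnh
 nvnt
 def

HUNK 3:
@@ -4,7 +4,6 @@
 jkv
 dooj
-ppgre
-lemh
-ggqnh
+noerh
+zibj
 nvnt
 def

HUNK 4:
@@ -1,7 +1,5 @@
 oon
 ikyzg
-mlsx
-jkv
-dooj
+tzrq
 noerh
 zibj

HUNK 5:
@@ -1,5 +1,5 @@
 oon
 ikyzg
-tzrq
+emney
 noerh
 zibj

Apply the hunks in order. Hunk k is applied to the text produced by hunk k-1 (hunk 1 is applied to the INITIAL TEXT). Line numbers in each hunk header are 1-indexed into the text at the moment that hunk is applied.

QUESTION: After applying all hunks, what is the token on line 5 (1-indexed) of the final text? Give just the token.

Hunk 1: at line 3 remove [jahl,beyp] add [dooj,ppgre] -> 11 lines: oon ikyzg mlsx jkv dooj ppgre lemh woqtw prof nvnt def
Hunk 2: at line 6 remove [woqtw,prof] add [ggqnh] -> 10 lines: oon ikyzg mlsx jkv dooj ppgre lemh ggqnh nvnt def
Hunk 3: at line 4 remove [ppgre,lemh,ggqnh] add [noerh,zibj] -> 9 lines: oon ikyzg mlsx jkv dooj noerh zibj nvnt def
Hunk 4: at line 1 remove [mlsx,jkv,dooj] add [tzrq] -> 7 lines: oon ikyzg tzrq noerh zibj nvnt def
Hunk 5: at line 1 remove [tzrq] add [emney] -> 7 lines: oon ikyzg emney noerh zibj nvnt def
Final line 5: zibj

Answer: zibj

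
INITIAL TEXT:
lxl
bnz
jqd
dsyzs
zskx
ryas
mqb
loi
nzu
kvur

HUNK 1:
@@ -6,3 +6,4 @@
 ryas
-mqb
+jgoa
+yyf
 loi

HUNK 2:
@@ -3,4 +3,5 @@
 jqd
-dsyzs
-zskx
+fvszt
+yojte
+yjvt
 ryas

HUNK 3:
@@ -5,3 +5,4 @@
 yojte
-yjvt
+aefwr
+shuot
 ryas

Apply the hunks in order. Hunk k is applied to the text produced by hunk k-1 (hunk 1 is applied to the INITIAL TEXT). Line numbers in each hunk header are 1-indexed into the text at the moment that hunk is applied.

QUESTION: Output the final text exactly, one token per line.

Answer: lxl
bnz
jqd
fvszt
yojte
aefwr
shuot
ryas
jgoa
yyf
loi
nzu
kvur

Derivation:
Hunk 1: at line 6 remove [mqb] add [jgoa,yyf] -> 11 lines: lxl bnz jqd dsyzs zskx ryas jgoa yyf loi nzu kvur
Hunk 2: at line 3 remove [dsyzs,zskx] add [fvszt,yojte,yjvt] -> 12 lines: lxl bnz jqd fvszt yojte yjvt ryas jgoa yyf loi nzu kvur
Hunk 3: at line 5 remove [yjvt] add [aefwr,shuot] -> 13 lines: lxl bnz jqd fvszt yojte aefwr shuot ryas jgoa yyf loi nzu kvur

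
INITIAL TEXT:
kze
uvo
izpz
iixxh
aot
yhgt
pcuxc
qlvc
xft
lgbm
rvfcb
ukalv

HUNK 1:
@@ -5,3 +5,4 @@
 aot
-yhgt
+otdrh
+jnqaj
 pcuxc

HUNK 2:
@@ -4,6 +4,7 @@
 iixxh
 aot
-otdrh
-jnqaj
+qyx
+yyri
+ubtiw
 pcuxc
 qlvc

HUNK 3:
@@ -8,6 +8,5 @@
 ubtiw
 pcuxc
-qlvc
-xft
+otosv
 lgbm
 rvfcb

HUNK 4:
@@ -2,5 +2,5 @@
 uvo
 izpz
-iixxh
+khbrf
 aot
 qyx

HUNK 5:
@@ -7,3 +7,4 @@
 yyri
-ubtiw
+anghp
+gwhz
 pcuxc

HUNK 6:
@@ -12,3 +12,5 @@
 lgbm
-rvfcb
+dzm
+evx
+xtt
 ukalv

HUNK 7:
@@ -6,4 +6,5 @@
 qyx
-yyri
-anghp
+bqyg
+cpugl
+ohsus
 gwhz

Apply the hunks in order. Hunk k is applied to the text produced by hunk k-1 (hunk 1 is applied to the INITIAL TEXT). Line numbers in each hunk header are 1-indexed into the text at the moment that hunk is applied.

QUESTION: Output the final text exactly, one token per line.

Answer: kze
uvo
izpz
khbrf
aot
qyx
bqyg
cpugl
ohsus
gwhz
pcuxc
otosv
lgbm
dzm
evx
xtt
ukalv

Derivation:
Hunk 1: at line 5 remove [yhgt] add [otdrh,jnqaj] -> 13 lines: kze uvo izpz iixxh aot otdrh jnqaj pcuxc qlvc xft lgbm rvfcb ukalv
Hunk 2: at line 4 remove [otdrh,jnqaj] add [qyx,yyri,ubtiw] -> 14 lines: kze uvo izpz iixxh aot qyx yyri ubtiw pcuxc qlvc xft lgbm rvfcb ukalv
Hunk 3: at line 8 remove [qlvc,xft] add [otosv] -> 13 lines: kze uvo izpz iixxh aot qyx yyri ubtiw pcuxc otosv lgbm rvfcb ukalv
Hunk 4: at line 2 remove [iixxh] add [khbrf] -> 13 lines: kze uvo izpz khbrf aot qyx yyri ubtiw pcuxc otosv lgbm rvfcb ukalv
Hunk 5: at line 7 remove [ubtiw] add [anghp,gwhz] -> 14 lines: kze uvo izpz khbrf aot qyx yyri anghp gwhz pcuxc otosv lgbm rvfcb ukalv
Hunk 6: at line 12 remove [rvfcb] add [dzm,evx,xtt] -> 16 lines: kze uvo izpz khbrf aot qyx yyri anghp gwhz pcuxc otosv lgbm dzm evx xtt ukalv
Hunk 7: at line 6 remove [yyri,anghp] add [bqyg,cpugl,ohsus] -> 17 lines: kze uvo izpz khbrf aot qyx bqyg cpugl ohsus gwhz pcuxc otosv lgbm dzm evx xtt ukalv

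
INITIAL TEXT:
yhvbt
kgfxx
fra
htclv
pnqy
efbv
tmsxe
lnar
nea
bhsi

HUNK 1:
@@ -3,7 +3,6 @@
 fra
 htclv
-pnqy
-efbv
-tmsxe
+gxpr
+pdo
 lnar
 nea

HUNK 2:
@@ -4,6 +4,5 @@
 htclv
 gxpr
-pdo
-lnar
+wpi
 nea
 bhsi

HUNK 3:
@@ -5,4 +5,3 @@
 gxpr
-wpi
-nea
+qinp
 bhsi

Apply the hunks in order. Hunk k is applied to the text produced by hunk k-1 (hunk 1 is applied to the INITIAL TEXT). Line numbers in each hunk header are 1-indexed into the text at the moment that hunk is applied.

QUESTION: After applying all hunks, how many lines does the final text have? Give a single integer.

Answer: 7

Derivation:
Hunk 1: at line 3 remove [pnqy,efbv,tmsxe] add [gxpr,pdo] -> 9 lines: yhvbt kgfxx fra htclv gxpr pdo lnar nea bhsi
Hunk 2: at line 4 remove [pdo,lnar] add [wpi] -> 8 lines: yhvbt kgfxx fra htclv gxpr wpi nea bhsi
Hunk 3: at line 5 remove [wpi,nea] add [qinp] -> 7 lines: yhvbt kgfxx fra htclv gxpr qinp bhsi
Final line count: 7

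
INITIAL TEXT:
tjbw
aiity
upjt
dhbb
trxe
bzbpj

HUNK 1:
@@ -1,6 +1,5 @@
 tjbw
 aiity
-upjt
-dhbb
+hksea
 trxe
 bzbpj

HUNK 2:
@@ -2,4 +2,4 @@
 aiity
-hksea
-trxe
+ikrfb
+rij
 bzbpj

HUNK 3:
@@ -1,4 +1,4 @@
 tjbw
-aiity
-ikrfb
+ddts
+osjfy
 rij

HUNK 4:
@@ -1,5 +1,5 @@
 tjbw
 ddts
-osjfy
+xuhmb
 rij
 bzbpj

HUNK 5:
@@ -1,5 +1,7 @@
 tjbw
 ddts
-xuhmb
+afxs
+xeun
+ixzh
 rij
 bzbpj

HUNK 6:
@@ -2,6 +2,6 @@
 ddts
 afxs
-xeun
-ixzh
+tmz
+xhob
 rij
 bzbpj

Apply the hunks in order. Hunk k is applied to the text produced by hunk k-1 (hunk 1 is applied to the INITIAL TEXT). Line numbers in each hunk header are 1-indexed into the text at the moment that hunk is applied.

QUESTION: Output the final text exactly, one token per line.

Hunk 1: at line 1 remove [upjt,dhbb] add [hksea] -> 5 lines: tjbw aiity hksea trxe bzbpj
Hunk 2: at line 2 remove [hksea,trxe] add [ikrfb,rij] -> 5 lines: tjbw aiity ikrfb rij bzbpj
Hunk 3: at line 1 remove [aiity,ikrfb] add [ddts,osjfy] -> 5 lines: tjbw ddts osjfy rij bzbpj
Hunk 4: at line 1 remove [osjfy] add [xuhmb] -> 5 lines: tjbw ddts xuhmb rij bzbpj
Hunk 5: at line 1 remove [xuhmb] add [afxs,xeun,ixzh] -> 7 lines: tjbw ddts afxs xeun ixzh rij bzbpj
Hunk 6: at line 2 remove [xeun,ixzh] add [tmz,xhob] -> 7 lines: tjbw ddts afxs tmz xhob rij bzbpj

Answer: tjbw
ddts
afxs
tmz
xhob
rij
bzbpj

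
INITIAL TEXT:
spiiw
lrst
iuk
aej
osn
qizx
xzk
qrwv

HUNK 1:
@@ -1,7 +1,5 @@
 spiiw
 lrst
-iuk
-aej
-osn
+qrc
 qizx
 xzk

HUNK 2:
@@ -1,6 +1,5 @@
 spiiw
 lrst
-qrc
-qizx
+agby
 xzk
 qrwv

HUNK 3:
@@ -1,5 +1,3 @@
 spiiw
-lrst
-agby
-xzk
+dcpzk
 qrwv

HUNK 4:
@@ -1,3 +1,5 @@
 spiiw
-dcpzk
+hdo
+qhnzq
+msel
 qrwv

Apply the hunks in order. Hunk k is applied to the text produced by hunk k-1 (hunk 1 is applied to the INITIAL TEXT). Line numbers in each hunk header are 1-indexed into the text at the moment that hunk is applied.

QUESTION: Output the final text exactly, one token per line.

Answer: spiiw
hdo
qhnzq
msel
qrwv

Derivation:
Hunk 1: at line 1 remove [iuk,aej,osn] add [qrc] -> 6 lines: spiiw lrst qrc qizx xzk qrwv
Hunk 2: at line 1 remove [qrc,qizx] add [agby] -> 5 lines: spiiw lrst agby xzk qrwv
Hunk 3: at line 1 remove [lrst,agby,xzk] add [dcpzk] -> 3 lines: spiiw dcpzk qrwv
Hunk 4: at line 1 remove [dcpzk] add [hdo,qhnzq,msel] -> 5 lines: spiiw hdo qhnzq msel qrwv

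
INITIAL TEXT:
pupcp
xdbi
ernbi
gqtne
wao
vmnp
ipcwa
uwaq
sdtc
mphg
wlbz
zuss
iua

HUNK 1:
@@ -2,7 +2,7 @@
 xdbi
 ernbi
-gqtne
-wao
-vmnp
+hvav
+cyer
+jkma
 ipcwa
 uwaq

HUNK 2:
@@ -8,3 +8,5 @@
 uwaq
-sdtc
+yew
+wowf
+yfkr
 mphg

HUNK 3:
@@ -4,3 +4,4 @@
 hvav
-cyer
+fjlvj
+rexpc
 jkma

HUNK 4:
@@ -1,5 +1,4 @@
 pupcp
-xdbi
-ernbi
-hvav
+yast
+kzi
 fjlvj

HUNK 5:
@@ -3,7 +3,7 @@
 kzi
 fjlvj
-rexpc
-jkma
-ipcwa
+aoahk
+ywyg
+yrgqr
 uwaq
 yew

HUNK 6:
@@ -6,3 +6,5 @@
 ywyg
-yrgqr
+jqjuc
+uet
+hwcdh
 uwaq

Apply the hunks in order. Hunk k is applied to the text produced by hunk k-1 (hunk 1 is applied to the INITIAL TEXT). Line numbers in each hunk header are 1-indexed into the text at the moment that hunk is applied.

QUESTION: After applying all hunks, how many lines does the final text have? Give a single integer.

Hunk 1: at line 2 remove [gqtne,wao,vmnp] add [hvav,cyer,jkma] -> 13 lines: pupcp xdbi ernbi hvav cyer jkma ipcwa uwaq sdtc mphg wlbz zuss iua
Hunk 2: at line 8 remove [sdtc] add [yew,wowf,yfkr] -> 15 lines: pupcp xdbi ernbi hvav cyer jkma ipcwa uwaq yew wowf yfkr mphg wlbz zuss iua
Hunk 3: at line 4 remove [cyer] add [fjlvj,rexpc] -> 16 lines: pupcp xdbi ernbi hvav fjlvj rexpc jkma ipcwa uwaq yew wowf yfkr mphg wlbz zuss iua
Hunk 4: at line 1 remove [xdbi,ernbi,hvav] add [yast,kzi] -> 15 lines: pupcp yast kzi fjlvj rexpc jkma ipcwa uwaq yew wowf yfkr mphg wlbz zuss iua
Hunk 5: at line 3 remove [rexpc,jkma,ipcwa] add [aoahk,ywyg,yrgqr] -> 15 lines: pupcp yast kzi fjlvj aoahk ywyg yrgqr uwaq yew wowf yfkr mphg wlbz zuss iua
Hunk 6: at line 6 remove [yrgqr] add [jqjuc,uet,hwcdh] -> 17 lines: pupcp yast kzi fjlvj aoahk ywyg jqjuc uet hwcdh uwaq yew wowf yfkr mphg wlbz zuss iua
Final line count: 17

Answer: 17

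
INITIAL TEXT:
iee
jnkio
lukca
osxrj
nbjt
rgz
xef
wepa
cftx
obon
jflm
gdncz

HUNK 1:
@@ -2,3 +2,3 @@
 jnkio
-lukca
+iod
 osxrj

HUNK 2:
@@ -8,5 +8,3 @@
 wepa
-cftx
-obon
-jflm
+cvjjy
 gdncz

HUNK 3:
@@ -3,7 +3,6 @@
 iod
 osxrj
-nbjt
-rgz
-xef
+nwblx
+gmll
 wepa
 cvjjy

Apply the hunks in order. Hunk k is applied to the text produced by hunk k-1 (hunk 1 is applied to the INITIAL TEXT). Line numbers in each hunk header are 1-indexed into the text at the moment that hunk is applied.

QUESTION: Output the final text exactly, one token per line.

Hunk 1: at line 2 remove [lukca] add [iod] -> 12 lines: iee jnkio iod osxrj nbjt rgz xef wepa cftx obon jflm gdncz
Hunk 2: at line 8 remove [cftx,obon,jflm] add [cvjjy] -> 10 lines: iee jnkio iod osxrj nbjt rgz xef wepa cvjjy gdncz
Hunk 3: at line 3 remove [nbjt,rgz,xef] add [nwblx,gmll] -> 9 lines: iee jnkio iod osxrj nwblx gmll wepa cvjjy gdncz

Answer: iee
jnkio
iod
osxrj
nwblx
gmll
wepa
cvjjy
gdncz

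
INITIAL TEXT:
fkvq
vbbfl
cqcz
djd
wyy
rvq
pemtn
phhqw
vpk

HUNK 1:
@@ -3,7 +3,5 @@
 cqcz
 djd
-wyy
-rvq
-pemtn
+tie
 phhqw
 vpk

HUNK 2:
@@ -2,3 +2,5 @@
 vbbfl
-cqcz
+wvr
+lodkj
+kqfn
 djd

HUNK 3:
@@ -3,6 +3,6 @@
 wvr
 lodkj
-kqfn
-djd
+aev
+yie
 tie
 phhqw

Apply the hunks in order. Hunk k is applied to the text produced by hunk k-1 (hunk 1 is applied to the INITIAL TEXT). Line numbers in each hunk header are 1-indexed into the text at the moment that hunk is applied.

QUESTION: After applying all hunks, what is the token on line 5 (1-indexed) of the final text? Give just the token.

Answer: aev

Derivation:
Hunk 1: at line 3 remove [wyy,rvq,pemtn] add [tie] -> 7 lines: fkvq vbbfl cqcz djd tie phhqw vpk
Hunk 2: at line 2 remove [cqcz] add [wvr,lodkj,kqfn] -> 9 lines: fkvq vbbfl wvr lodkj kqfn djd tie phhqw vpk
Hunk 3: at line 3 remove [kqfn,djd] add [aev,yie] -> 9 lines: fkvq vbbfl wvr lodkj aev yie tie phhqw vpk
Final line 5: aev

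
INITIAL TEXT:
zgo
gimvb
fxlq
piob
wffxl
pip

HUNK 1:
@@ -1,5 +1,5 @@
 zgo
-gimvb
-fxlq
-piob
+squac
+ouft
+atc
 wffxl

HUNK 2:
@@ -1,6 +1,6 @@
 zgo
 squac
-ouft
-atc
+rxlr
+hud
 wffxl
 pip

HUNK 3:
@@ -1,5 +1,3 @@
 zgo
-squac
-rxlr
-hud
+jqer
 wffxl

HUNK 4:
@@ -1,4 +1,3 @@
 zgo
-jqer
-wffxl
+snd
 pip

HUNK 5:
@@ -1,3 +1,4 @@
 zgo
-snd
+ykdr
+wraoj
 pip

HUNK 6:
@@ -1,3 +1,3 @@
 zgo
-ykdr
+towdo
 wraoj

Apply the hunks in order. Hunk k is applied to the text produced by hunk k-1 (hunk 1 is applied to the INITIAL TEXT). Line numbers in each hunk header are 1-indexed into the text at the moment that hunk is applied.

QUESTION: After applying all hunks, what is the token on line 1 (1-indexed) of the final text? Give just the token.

Hunk 1: at line 1 remove [gimvb,fxlq,piob] add [squac,ouft,atc] -> 6 lines: zgo squac ouft atc wffxl pip
Hunk 2: at line 1 remove [ouft,atc] add [rxlr,hud] -> 6 lines: zgo squac rxlr hud wffxl pip
Hunk 3: at line 1 remove [squac,rxlr,hud] add [jqer] -> 4 lines: zgo jqer wffxl pip
Hunk 4: at line 1 remove [jqer,wffxl] add [snd] -> 3 lines: zgo snd pip
Hunk 5: at line 1 remove [snd] add [ykdr,wraoj] -> 4 lines: zgo ykdr wraoj pip
Hunk 6: at line 1 remove [ykdr] add [towdo] -> 4 lines: zgo towdo wraoj pip
Final line 1: zgo

Answer: zgo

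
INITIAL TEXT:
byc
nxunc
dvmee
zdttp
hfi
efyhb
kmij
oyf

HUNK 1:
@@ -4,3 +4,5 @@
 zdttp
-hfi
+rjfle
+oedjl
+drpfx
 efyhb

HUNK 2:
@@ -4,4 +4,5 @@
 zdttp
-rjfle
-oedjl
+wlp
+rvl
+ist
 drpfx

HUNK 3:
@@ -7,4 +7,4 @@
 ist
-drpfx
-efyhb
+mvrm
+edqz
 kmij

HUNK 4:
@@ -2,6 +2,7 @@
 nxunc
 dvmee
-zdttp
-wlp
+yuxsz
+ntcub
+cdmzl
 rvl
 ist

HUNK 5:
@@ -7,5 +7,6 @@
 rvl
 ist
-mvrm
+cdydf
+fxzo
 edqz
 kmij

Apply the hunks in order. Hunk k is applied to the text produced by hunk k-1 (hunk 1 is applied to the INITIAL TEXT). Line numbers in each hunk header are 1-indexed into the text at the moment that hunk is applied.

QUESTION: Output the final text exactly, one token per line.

Hunk 1: at line 4 remove [hfi] add [rjfle,oedjl,drpfx] -> 10 lines: byc nxunc dvmee zdttp rjfle oedjl drpfx efyhb kmij oyf
Hunk 2: at line 4 remove [rjfle,oedjl] add [wlp,rvl,ist] -> 11 lines: byc nxunc dvmee zdttp wlp rvl ist drpfx efyhb kmij oyf
Hunk 3: at line 7 remove [drpfx,efyhb] add [mvrm,edqz] -> 11 lines: byc nxunc dvmee zdttp wlp rvl ist mvrm edqz kmij oyf
Hunk 4: at line 2 remove [zdttp,wlp] add [yuxsz,ntcub,cdmzl] -> 12 lines: byc nxunc dvmee yuxsz ntcub cdmzl rvl ist mvrm edqz kmij oyf
Hunk 5: at line 7 remove [mvrm] add [cdydf,fxzo] -> 13 lines: byc nxunc dvmee yuxsz ntcub cdmzl rvl ist cdydf fxzo edqz kmij oyf

Answer: byc
nxunc
dvmee
yuxsz
ntcub
cdmzl
rvl
ist
cdydf
fxzo
edqz
kmij
oyf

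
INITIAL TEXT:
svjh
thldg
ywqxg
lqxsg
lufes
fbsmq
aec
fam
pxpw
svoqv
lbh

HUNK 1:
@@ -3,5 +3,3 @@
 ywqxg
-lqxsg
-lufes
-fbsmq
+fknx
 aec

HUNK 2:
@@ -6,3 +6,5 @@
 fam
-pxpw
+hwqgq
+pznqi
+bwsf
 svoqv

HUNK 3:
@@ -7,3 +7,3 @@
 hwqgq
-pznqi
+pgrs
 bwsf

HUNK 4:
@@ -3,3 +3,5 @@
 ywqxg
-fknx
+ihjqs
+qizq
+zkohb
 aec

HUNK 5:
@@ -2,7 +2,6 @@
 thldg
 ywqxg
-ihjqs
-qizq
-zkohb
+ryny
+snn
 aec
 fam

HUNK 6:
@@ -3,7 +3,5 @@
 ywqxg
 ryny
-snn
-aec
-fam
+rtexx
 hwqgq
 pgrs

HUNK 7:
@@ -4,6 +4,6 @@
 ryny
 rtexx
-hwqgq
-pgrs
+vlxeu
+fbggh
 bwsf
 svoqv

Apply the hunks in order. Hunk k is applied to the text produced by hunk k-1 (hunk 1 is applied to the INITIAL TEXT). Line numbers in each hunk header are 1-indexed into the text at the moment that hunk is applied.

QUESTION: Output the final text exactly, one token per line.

Answer: svjh
thldg
ywqxg
ryny
rtexx
vlxeu
fbggh
bwsf
svoqv
lbh

Derivation:
Hunk 1: at line 3 remove [lqxsg,lufes,fbsmq] add [fknx] -> 9 lines: svjh thldg ywqxg fknx aec fam pxpw svoqv lbh
Hunk 2: at line 6 remove [pxpw] add [hwqgq,pznqi,bwsf] -> 11 lines: svjh thldg ywqxg fknx aec fam hwqgq pznqi bwsf svoqv lbh
Hunk 3: at line 7 remove [pznqi] add [pgrs] -> 11 lines: svjh thldg ywqxg fknx aec fam hwqgq pgrs bwsf svoqv lbh
Hunk 4: at line 3 remove [fknx] add [ihjqs,qizq,zkohb] -> 13 lines: svjh thldg ywqxg ihjqs qizq zkohb aec fam hwqgq pgrs bwsf svoqv lbh
Hunk 5: at line 2 remove [ihjqs,qizq,zkohb] add [ryny,snn] -> 12 lines: svjh thldg ywqxg ryny snn aec fam hwqgq pgrs bwsf svoqv lbh
Hunk 6: at line 3 remove [snn,aec,fam] add [rtexx] -> 10 lines: svjh thldg ywqxg ryny rtexx hwqgq pgrs bwsf svoqv lbh
Hunk 7: at line 4 remove [hwqgq,pgrs] add [vlxeu,fbggh] -> 10 lines: svjh thldg ywqxg ryny rtexx vlxeu fbggh bwsf svoqv lbh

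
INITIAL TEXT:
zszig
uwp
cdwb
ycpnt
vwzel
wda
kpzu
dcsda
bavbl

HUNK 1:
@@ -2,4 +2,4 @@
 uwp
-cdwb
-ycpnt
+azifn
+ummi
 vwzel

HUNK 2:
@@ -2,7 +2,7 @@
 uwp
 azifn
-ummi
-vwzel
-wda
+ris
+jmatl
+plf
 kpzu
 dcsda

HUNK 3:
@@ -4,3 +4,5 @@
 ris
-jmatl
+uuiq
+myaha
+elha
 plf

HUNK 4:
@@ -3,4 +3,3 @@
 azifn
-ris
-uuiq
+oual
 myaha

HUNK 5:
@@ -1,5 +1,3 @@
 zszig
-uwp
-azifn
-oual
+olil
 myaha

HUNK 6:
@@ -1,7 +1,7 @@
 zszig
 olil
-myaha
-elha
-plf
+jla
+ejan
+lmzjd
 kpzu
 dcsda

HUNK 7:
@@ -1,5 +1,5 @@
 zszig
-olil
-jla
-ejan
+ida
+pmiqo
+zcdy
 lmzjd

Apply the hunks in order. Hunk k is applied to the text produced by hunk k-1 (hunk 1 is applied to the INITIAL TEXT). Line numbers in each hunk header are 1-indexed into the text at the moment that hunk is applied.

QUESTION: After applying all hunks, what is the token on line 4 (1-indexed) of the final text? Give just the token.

Hunk 1: at line 2 remove [cdwb,ycpnt] add [azifn,ummi] -> 9 lines: zszig uwp azifn ummi vwzel wda kpzu dcsda bavbl
Hunk 2: at line 2 remove [ummi,vwzel,wda] add [ris,jmatl,plf] -> 9 lines: zszig uwp azifn ris jmatl plf kpzu dcsda bavbl
Hunk 3: at line 4 remove [jmatl] add [uuiq,myaha,elha] -> 11 lines: zszig uwp azifn ris uuiq myaha elha plf kpzu dcsda bavbl
Hunk 4: at line 3 remove [ris,uuiq] add [oual] -> 10 lines: zszig uwp azifn oual myaha elha plf kpzu dcsda bavbl
Hunk 5: at line 1 remove [uwp,azifn,oual] add [olil] -> 8 lines: zszig olil myaha elha plf kpzu dcsda bavbl
Hunk 6: at line 1 remove [myaha,elha,plf] add [jla,ejan,lmzjd] -> 8 lines: zszig olil jla ejan lmzjd kpzu dcsda bavbl
Hunk 7: at line 1 remove [olil,jla,ejan] add [ida,pmiqo,zcdy] -> 8 lines: zszig ida pmiqo zcdy lmzjd kpzu dcsda bavbl
Final line 4: zcdy

Answer: zcdy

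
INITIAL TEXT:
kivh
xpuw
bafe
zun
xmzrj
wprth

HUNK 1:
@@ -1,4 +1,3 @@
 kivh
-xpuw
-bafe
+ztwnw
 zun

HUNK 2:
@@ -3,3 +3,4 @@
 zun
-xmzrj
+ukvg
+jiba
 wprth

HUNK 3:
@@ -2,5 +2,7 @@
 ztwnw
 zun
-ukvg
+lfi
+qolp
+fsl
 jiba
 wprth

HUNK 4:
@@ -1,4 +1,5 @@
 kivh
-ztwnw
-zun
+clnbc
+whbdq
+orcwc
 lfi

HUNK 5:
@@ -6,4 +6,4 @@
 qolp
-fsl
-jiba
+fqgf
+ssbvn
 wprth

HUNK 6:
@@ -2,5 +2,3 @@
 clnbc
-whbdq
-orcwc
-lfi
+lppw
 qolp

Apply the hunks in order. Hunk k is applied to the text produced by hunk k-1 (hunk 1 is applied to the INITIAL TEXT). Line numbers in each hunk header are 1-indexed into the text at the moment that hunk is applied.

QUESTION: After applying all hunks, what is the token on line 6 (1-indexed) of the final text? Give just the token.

Answer: ssbvn

Derivation:
Hunk 1: at line 1 remove [xpuw,bafe] add [ztwnw] -> 5 lines: kivh ztwnw zun xmzrj wprth
Hunk 2: at line 3 remove [xmzrj] add [ukvg,jiba] -> 6 lines: kivh ztwnw zun ukvg jiba wprth
Hunk 3: at line 2 remove [ukvg] add [lfi,qolp,fsl] -> 8 lines: kivh ztwnw zun lfi qolp fsl jiba wprth
Hunk 4: at line 1 remove [ztwnw,zun] add [clnbc,whbdq,orcwc] -> 9 lines: kivh clnbc whbdq orcwc lfi qolp fsl jiba wprth
Hunk 5: at line 6 remove [fsl,jiba] add [fqgf,ssbvn] -> 9 lines: kivh clnbc whbdq orcwc lfi qolp fqgf ssbvn wprth
Hunk 6: at line 2 remove [whbdq,orcwc,lfi] add [lppw] -> 7 lines: kivh clnbc lppw qolp fqgf ssbvn wprth
Final line 6: ssbvn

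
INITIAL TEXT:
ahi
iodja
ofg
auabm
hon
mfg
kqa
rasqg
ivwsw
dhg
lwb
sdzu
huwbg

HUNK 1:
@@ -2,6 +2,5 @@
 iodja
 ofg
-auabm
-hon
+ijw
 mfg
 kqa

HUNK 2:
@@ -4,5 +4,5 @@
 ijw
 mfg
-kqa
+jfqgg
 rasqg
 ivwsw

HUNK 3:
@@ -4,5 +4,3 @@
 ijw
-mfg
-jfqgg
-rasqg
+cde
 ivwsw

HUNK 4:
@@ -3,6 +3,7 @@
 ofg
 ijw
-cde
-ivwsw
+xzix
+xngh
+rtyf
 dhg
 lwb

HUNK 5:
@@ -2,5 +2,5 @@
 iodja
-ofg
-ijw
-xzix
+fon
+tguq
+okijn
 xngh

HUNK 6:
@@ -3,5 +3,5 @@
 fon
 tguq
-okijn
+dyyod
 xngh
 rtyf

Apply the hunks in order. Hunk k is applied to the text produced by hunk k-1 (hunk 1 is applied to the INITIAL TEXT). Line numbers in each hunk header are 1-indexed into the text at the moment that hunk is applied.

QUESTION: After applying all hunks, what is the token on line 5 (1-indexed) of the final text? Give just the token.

Hunk 1: at line 2 remove [auabm,hon] add [ijw] -> 12 lines: ahi iodja ofg ijw mfg kqa rasqg ivwsw dhg lwb sdzu huwbg
Hunk 2: at line 4 remove [kqa] add [jfqgg] -> 12 lines: ahi iodja ofg ijw mfg jfqgg rasqg ivwsw dhg lwb sdzu huwbg
Hunk 3: at line 4 remove [mfg,jfqgg,rasqg] add [cde] -> 10 lines: ahi iodja ofg ijw cde ivwsw dhg lwb sdzu huwbg
Hunk 4: at line 3 remove [cde,ivwsw] add [xzix,xngh,rtyf] -> 11 lines: ahi iodja ofg ijw xzix xngh rtyf dhg lwb sdzu huwbg
Hunk 5: at line 2 remove [ofg,ijw,xzix] add [fon,tguq,okijn] -> 11 lines: ahi iodja fon tguq okijn xngh rtyf dhg lwb sdzu huwbg
Hunk 6: at line 3 remove [okijn] add [dyyod] -> 11 lines: ahi iodja fon tguq dyyod xngh rtyf dhg lwb sdzu huwbg
Final line 5: dyyod

Answer: dyyod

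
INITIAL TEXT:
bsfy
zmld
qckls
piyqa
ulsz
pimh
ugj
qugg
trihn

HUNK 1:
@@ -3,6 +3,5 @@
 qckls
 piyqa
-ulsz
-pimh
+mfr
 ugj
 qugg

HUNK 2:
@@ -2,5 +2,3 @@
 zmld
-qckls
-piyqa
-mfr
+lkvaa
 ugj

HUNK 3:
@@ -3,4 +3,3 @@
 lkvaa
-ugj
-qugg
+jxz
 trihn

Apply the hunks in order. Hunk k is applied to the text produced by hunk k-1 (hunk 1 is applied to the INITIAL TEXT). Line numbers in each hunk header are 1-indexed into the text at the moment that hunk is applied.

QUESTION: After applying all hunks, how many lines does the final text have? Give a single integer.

Hunk 1: at line 3 remove [ulsz,pimh] add [mfr] -> 8 lines: bsfy zmld qckls piyqa mfr ugj qugg trihn
Hunk 2: at line 2 remove [qckls,piyqa,mfr] add [lkvaa] -> 6 lines: bsfy zmld lkvaa ugj qugg trihn
Hunk 3: at line 3 remove [ugj,qugg] add [jxz] -> 5 lines: bsfy zmld lkvaa jxz trihn
Final line count: 5

Answer: 5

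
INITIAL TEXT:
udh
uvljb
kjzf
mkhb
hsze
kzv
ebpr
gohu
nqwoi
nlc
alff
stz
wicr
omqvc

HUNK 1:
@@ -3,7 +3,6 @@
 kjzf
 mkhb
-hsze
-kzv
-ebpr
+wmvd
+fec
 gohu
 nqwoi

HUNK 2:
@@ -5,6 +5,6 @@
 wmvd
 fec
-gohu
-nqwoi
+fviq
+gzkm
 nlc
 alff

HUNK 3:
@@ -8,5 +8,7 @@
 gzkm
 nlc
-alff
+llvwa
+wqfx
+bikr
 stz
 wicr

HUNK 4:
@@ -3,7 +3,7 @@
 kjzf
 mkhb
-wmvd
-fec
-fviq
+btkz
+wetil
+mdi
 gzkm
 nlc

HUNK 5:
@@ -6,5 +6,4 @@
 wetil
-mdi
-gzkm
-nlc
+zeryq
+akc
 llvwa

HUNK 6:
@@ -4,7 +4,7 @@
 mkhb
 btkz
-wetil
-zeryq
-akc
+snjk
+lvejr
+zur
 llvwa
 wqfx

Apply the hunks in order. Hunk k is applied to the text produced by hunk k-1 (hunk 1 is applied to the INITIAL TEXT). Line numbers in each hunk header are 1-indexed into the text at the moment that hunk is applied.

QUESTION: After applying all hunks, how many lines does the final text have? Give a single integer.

Answer: 14

Derivation:
Hunk 1: at line 3 remove [hsze,kzv,ebpr] add [wmvd,fec] -> 13 lines: udh uvljb kjzf mkhb wmvd fec gohu nqwoi nlc alff stz wicr omqvc
Hunk 2: at line 5 remove [gohu,nqwoi] add [fviq,gzkm] -> 13 lines: udh uvljb kjzf mkhb wmvd fec fviq gzkm nlc alff stz wicr omqvc
Hunk 3: at line 8 remove [alff] add [llvwa,wqfx,bikr] -> 15 lines: udh uvljb kjzf mkhb wmvd fec fviq gzkm nlc llvwa wqfx bikr stz wicr omqvc
Hunk 4: at line 3 remove [wmvd,fec,fviq] add [btkz,wetil,mdi] -> 15 lines: udh uvljb kjzf mkhb btkz wetil mdi gzkm nlc llvwa wqfx bikr stz wicr omqvc
Hunk 5: at line 6 remove [mdi,gzkm,nlc] add [zeryq,akc] -> 14 lines: udh uvljb kjzf mkhb btkz wetil zeryq akc llvwa wqfx bikr stz wicr omqvc
Hunk 6: at line 4 remove [wetil,zeryq,akc] add [snjk,lvejr,zur] -> 14 lines: udh uvljb kjzf mkhb btkz snjk lvejr zur llvwa wqfx bikr stz wicr omqvc
Final line count: 14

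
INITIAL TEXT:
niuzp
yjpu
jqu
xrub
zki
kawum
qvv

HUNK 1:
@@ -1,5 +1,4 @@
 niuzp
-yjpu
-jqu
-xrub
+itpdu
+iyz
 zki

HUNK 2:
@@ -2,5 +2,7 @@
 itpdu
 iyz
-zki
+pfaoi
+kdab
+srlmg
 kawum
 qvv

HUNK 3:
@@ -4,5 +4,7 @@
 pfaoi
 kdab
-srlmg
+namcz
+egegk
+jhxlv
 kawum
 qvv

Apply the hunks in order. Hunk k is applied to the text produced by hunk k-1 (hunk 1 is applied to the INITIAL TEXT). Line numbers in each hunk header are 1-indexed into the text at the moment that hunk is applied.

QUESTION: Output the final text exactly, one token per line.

Answer: niuzp
itpdu
iyz
pfaoi
kdab
namcz
egegk
jhxlv
kawum
qvv

Derivation:
Hunk 1: at line 1 remove [yjpu,jqu,xrub] add [itpdu,iyz] -> 6 lines: niuzp itpdu iyz zki kawum qvv
Hunk 2: at line 2 remove [zki] add [pfaoi,kdab,srlmg] -> 8 lines: niuzp itpdu iyz pfaoi kdab srlmg kawum qvv
Hunk 3: at line 4 remove [srlmg] add [namcz,egegk,jhxlv] -> 10 lines: niuzp itpdu iyz pfaoi kdab namcz egegk jhxlv kawum qvv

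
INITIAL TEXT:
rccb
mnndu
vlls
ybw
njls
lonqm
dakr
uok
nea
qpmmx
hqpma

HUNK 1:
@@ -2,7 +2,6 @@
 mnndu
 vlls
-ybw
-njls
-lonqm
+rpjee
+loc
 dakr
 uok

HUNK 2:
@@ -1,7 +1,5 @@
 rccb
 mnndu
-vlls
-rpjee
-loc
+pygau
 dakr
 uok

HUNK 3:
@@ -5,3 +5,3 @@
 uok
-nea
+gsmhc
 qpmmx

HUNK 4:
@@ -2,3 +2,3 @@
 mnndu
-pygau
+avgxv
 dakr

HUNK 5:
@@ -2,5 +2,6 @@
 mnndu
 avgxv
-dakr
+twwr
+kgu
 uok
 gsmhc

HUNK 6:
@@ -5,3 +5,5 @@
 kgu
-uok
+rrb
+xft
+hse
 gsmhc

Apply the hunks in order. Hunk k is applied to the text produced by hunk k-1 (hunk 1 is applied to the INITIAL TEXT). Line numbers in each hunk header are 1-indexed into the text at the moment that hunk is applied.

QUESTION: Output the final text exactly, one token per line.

Answer: rccb
mnndu
avgxv
twwr
kgu
rrb
xft
hse
gsmhc
qpmmx
hqpma

Derivation:
Hunk 1: at line 2 remove [ybw,njls,lonqm] add [rpjee,loc] -> 10 lines: rccb mnndu vlls rpjee loc dakr uok nea qpmmx hqpma
Hunk 2: at line 1 remove [vlls,rpjee,loc] add [pygau] -> 8 lines: rccb mnndu pygau dakr uok nea qpmmx hqpma
Hunk 3: at line 5 remove [nea] add [gsmhc] -> 8 lines: rccb mnndu pygau dakr uok gsmhc qpmmx hqpma
Hunk 4: at line 2 remove [pygau] add [avgxv] -> 8 lines: rccb mnndu avgxv dakr uok gsmhc qpmmx hqpma
Hunk 5: at line 2 remove [dakr] add [twwr,kgu] -> 9 lines: rccb mnndu avgxv twwr kgu uok gsmhc qpmmx hqpma
Hunk 6: at line 5 remove [uok] add [rrb,xft,hse] -> 11 lines: rccb mnndu avgxv twwr kgu rrb xft hse gsmhc qpmmx hqpma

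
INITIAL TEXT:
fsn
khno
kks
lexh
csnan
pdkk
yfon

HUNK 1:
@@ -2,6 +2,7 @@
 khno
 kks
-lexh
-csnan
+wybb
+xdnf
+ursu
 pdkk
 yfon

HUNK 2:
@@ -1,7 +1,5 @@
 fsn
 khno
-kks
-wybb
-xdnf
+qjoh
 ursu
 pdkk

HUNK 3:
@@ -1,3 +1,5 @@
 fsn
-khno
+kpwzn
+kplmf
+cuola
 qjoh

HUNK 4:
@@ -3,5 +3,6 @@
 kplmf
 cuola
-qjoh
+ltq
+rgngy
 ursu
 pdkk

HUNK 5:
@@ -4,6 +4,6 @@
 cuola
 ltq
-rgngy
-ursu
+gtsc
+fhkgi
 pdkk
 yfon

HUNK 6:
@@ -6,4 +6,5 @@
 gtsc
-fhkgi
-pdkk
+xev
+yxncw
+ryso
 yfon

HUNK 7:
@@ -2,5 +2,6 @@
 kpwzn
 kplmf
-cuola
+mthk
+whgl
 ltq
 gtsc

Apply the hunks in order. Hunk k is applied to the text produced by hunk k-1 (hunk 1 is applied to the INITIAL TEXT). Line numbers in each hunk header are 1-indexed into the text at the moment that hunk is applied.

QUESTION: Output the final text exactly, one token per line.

Answer: fsn
kpwzn
kplmf
mthk
whgl
ltq
gtsc
xev
yxncw
ryso
yfon

Derivation:
Hunk 1: at line 2 remove [lexh,csnan] add [wybb,xdnf,ursu] -> 8 lines: fsn khno kks wybb xdnf ursu pdkk yfon
Hunk 2: at line 1 remove [kks,wybb,xdnf] add [qjoh] -> 6 lines: fsn khno qjoh ursu pdkk yfon
Hunk 3: at line 1 remove [khno] add [kpwzn,kplmf,cuola] -> 8 lines: fsn kpwzn kplmf cuola qjoh ursu pdkk yfon
Hunk 4: at line 3 remove [qjoh] add [ltq,rgngy] -> 9 lines: fsn kpwzn kplmf cuola ltq rgngy ursu pdkk yfon
Hunk 5: at line 4 remove [rgngy,ursu] add [gtsc,fhkgi] -> 9 lines: fsn kpwzn kplmf cuola ltq gtsc fhkgi pdkk yfon
Hunk 6: at line 6 remove [fhkgi,pdkk] add [xev,yxncw,ryso] -> 10 lines: fsn kpwzn kplmf cuola ltq gtsc xev yxncw ryso yfon
Hunk 7: at line 2 remove [cuola] add [mthk,whgl] -> 11 lines: fsn kpwzn kplmf mthk whgl ltq gtsc xev yxncw ryso yfon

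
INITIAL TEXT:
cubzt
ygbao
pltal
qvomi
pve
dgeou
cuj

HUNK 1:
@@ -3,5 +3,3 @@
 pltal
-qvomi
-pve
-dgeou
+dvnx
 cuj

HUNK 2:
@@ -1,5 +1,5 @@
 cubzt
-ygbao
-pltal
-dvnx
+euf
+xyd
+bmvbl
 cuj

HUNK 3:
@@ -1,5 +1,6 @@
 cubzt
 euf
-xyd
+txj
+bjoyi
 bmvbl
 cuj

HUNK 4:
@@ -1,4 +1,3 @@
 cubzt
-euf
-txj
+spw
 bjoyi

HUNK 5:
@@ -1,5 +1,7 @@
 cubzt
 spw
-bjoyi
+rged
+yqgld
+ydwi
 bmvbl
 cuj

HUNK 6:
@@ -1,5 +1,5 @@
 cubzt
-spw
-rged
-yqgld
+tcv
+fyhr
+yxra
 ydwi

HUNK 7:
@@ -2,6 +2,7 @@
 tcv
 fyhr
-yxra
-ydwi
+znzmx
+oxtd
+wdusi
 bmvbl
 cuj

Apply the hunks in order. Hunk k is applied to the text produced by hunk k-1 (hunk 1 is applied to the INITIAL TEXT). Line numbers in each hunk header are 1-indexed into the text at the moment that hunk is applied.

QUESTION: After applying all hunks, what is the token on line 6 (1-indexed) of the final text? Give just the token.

Hunk 1: at line 3 remove [qvomi,pve,dgeou] add [dvnx] -> 5 lines: cubzt ygbao pltal dvnx cuj
Hunk 2: at line 1 remove [ygbao,pltal,dvnx] add [euf,xyd,bmvbl] -> 5 lines: cubzt euf xyd bmvbl cuj
Hunk 3: at line 1 remove [xyd] add [txj,bjoyi] -> 6 lines: cubzt euf txj bjoyi bmvbl cuj
Hunk 4: at line 1 remove [euf,txj] add [spw] -> 5 lines: cubzt spw bjoyi bmvbl cuj
Hunk 5: at line 1 remove [bjoyi] add [rged,yqgld,ydwi] -> 7 lines: cubzt spw rged yqgld ydwi bmvbl cuj
Hunk 6: at line 1 remove [spw,rged,yqgld] add [tcv,fyhr,yxra] -> 7 lines: cubzt tcv fyhr yxra ydwi bmvbl cuj
Hunk 7: at line 2 remove [yxra,ydwi] add [znzmx,oxtd,wdusi] -> 8 lines: cubzt tcv fyhr znzmx oxtd wdusi bmvbl cuj
Final line 6: wdusi

Answer: wdusi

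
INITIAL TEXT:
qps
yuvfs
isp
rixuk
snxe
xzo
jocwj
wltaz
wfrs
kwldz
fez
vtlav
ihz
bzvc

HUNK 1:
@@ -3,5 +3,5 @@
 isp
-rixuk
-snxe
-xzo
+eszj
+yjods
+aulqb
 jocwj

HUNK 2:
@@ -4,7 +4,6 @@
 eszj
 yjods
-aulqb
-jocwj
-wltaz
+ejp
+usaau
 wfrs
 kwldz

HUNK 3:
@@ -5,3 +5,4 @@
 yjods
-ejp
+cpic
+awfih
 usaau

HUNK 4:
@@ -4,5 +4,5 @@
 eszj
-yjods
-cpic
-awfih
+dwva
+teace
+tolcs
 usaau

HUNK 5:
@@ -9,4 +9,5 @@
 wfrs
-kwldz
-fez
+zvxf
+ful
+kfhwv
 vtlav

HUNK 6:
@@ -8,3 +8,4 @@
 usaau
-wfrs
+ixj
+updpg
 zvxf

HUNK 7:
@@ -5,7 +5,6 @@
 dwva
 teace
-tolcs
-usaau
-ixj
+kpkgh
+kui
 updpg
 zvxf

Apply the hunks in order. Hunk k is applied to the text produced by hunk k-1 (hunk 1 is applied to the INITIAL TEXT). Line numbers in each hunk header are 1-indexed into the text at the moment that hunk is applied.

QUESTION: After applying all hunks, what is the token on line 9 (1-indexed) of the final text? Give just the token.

Hunk 1: at line 3 remove [rixuk,snxe,xzo] add [eszj,yjods,aulqb] -> 14 lines: qps yuvfs isp eszj yjods aulqb jocwj wltaz wfrs kwldz fez vtlav ihz bzvc
Hunk 2: at line 4 remove [aulqb,jocwj,wltaz] add [ejp,usaau] -> 13 lines: qps yuvfs isp eszj yjods ejp usaau wfrs kwldz fez vtlav ihz bzvc
Hunk 3: at line 5 remove [ejp] add [cpic,awfih] -> 14 lines: qps yuvfs isp eszj yjods cpic awfih usaau wfrs kwldz fez vtlav ihz bzvc
Hunk 4: at line 4 remove [yjods,cpic,awfih] add [dwva,teace,tolcs] -> 14 lines: qps yuvfs isp eszj dwva teace tolcs usaau wfrs kwldz fez vtlav ihz bzvc
Hunk 5: at line 9 remove [kwldz,fez] add [zvxf,ful,kfhwv] -> 15 lines: qps yuvfs isp eszj dwva teace tolcs usaau wfrs zvxf ful kfhwv vtlav ihz bzvc
Hunk 6: at line 8 remove [wfrs] add [ixj,updpg] -> 16 lines: qps yuvfs isp eszj dwva teace tolcs usaau ixj updpg zvxf ful kfhwv vtlav ihz bzvc
Hunk 7: at line 5 remove [tolcs,usaau,ixj] add [kpkgh,kui] -> 15 lines: qps yuvfs isp eszj dwva teace kpkgh kui updpg zvxf ful kfhwv vtlav ihz bzvc
Final line 9: updpg

Answer: updpg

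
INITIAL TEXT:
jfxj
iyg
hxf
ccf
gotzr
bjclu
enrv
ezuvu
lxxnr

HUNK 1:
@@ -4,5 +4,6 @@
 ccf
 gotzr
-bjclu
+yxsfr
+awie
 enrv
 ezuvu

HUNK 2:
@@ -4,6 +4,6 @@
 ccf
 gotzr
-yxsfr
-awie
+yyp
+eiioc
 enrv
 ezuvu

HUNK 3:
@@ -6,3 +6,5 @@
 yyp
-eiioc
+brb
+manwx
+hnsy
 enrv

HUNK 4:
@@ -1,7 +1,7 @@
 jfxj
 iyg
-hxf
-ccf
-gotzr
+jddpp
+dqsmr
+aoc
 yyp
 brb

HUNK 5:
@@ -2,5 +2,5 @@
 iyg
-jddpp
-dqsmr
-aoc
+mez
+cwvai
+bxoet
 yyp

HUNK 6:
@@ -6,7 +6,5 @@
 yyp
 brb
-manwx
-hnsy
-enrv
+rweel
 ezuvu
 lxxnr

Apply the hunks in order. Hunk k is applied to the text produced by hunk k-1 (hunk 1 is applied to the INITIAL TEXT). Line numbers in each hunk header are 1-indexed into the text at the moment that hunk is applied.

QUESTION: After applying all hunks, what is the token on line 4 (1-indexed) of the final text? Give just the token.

Answer: cwvai

Derivation:
Hunk 1: at line 4 remove [bjclu] add [yxsfr,awie] -> 10 lines: jfxj iyg hxf ccf gotzr yxsfr awie enrv ezuvu lxxnr
Hunk 2: at line 4 remove [yxsfr,awie] add [yyp,eiioc] -> 10 lines: jfxj iyg hxf ccf gotzr yyp eiioc enrv ezuvu lxxnr
Hunk 3: at line 6 remove [eiioc] add [brb,manwx,hnsy] -> 12 lines: jfxj iyg hxf ccf gotzr yyp brb manwx hnsy enrv ezuvu lxxnr
Hunk 4: at line 1 remove [hxf,ccf,gotzr] add [jddpp,dqsmr,aoc] -> 12 lines: jfxj iyg jddpp dqsmr aoc yyp brb manwx hnsy enrv ezuvu lxxnr
Hunk 5: at line 2 remove [jddpp,dqsmr,aoc] add [mez,cwvai,bxoet] -> 12 lines: jfxj iyg mez cwvai bxoet yyp brb manwx hnsy enrv ezuvu lxxnr
Hunk 6: at line 6 remove [manwx,hnsy,enrv] add [rweel] -> 10 lines: jfxj iyg mez cwvai bxoet yyp brb rweel ezuvu lxxnr
Final line 4: cwvai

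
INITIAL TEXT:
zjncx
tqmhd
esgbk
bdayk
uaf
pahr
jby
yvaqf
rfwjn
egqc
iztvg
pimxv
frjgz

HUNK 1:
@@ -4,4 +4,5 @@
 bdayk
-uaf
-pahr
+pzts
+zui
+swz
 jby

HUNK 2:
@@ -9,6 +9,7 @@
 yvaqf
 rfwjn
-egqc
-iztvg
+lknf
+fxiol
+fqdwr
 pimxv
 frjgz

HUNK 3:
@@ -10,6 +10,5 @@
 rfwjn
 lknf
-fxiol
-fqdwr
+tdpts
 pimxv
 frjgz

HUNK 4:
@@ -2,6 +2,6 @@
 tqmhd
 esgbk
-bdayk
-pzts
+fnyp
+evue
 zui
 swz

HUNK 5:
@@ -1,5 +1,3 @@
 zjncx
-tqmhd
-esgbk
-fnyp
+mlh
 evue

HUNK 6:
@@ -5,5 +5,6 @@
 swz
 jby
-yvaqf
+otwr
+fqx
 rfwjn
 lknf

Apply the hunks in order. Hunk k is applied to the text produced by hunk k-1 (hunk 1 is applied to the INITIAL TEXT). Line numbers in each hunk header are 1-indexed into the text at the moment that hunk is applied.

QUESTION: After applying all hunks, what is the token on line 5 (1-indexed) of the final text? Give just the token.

Hunk 1: at line 4 remove [uaf,pahr] add [pzts,zui,swz] -> 14 lines: zjncx tqmhd esgbk bdayk pzts zui swz jby yvaqf rfwjn egqc iztvg pimxv frjgz
Hunk 2: at line 9 remove [egqc,iztvg] add [lknf,fxiol,fqdwr] -> 15 lines: zjncx tqmhd esgbk bdayk pzts zui swz jby yvaqf rfwjn lknf fxiol fqdwr pimxv frjgz
Hunk 3: at line 10 remove [fxiol,fqdwr] add [tdpts] -> 14 lines: zjncx tqmhd esgbk bdayk pzts zui swz jby yvaqf rfwjn lknf tdpts pimxv frjgz
Hunk 4: at line 2 remove [bdayk,pzts] add [fnyp,evue] -> 14 lines: zjncx tqmhd esgbk fnyp evue zui swz jby yvaqf rfwjn lknf tdpts pimxv frjgz
Hunk 5: at line 1 remove [tqmhd,esgbk,fnyp] add [mlh] -> 12 lines: zjncx mlh evue zui swz jby yvaqf rfwjn lknf tdpts pimxv frjgz
Hunk 6: at line 5 remove [yvaqf] add [otwr,fqx] -> 13 lines: zjncx mlh evue zui swz jby otwr fqx rfwjn lknf tdpts pimxv frjgz
Final line 5: swz

Answer: swz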